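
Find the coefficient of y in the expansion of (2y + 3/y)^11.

7185024

General term: C(11,j)·(2y)^j·(3/y)^(11-j), with y-exponent 1j − 1(11−j) = 2j − 11.
Set 2j − 11 = 1: j = 6.
C(11,6) = 462; 2^6 = 64; 3^5 = 243.
Coefficient = 462 · 64 · 243 = 7185024.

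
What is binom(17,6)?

12376

C(17,6) = (17·16·15·14·13·12) / 6! = 8910720 / 720 = 12376.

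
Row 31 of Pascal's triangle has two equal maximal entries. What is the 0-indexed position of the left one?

15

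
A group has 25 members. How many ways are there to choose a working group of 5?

53130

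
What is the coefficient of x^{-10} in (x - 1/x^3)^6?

15

General term: C(6,j)·(x)^j·(-1/x^3)^(6-j), with x-exponent 1j − 3(6−j) = 4j − 18.
Set 4j − 18 = -10: j = 2.
C(6,2) = 15; 1^2 = 1; (-1)^4 = 1.
Coefficient = 15 · 1 · 1 = 15.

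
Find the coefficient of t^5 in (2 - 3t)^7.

-20412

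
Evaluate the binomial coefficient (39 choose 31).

61523748

C(39,31) = C(39,8) by symmetry.
C(39,8) = (39·38·37·36·35·34·33·32) / 8! = 2480637519360 / 40320 = 61523748.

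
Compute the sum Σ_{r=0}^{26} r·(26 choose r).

872415232

Differentiating (1+x)^26 and setting x=1: Σ r·C(26,r) = 26·2^25 = 872415232.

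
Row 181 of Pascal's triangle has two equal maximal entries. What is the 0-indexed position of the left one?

90

For odd n = 181, C(181,i) peaks at i = (n−1)/2 and (n+1)/2; the smaller is 90.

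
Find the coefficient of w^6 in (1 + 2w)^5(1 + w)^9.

16272

Coefficient of w^6 = Σ_{j} C(5,j)·2^j·C(9,6-j)·1^(6-j) for j from 0 to 5.
= 84 + 1260 + 5040 + 6720 + 2880 + 288 = 16272.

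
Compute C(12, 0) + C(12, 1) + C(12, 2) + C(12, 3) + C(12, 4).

794

1 + 12 + 66 + 220 + 495 = 794.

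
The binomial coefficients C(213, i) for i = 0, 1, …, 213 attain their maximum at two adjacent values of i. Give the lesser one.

For odd n = 213, C(213,i) peaks at i = (n−1)/2 and (n+1)/2; the lesser is 106.

106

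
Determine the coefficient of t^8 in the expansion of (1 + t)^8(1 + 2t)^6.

40081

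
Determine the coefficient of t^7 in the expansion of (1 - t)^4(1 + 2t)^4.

Coefficient of t^7 = Σ_{j} C(4,j)·(-1)^j·C(4,7-j)·2^(7-j) for j from 3 to 4.
= (-64) + 32 = -32.

-32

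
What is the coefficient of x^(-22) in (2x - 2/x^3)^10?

46080

General term: C(10,j)·(2x)^j·(-2/x^3)^(10-j), with x-exponent 1j − 3(10−j) = 4j − 30.
Set 4j − 30 = -22: j = 2.
C(10,2) = 45; 2^2 = 4; (-2)^8 = 256.
Coefficient = 45 · 4 · 256 = 46080.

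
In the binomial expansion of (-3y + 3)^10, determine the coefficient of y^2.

The general term is C(10,j)·(-3y)^j·(3)^(10-j); the y^2 term has j = 2.
C(10,2) = 45.
Coefficient = C(10,2) · (-3)^2 · 3^8 = 45 · 9 · 6561 = 2657205.

2657205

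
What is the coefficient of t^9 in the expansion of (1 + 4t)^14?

524812288

The general term is C(14,j)·(1)^j·(4t)^(14-j); the t^9 term has j = 5.
C(14,5) = 2002.
Coefficient = C(14,5) · 4^9 = 2002 · 262144 = 524812288.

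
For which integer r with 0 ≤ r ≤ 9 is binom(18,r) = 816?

C(18,r) increases on 0 ≤ r ≤ 9. C(18,2) = 153 and C(18,3) = 816, so r = 3.

3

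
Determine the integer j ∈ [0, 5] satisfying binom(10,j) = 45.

C(10,j) increases on 0 ≤ j ≤ 5. C(10,1) = 10 and C(10,2) = 45, so j = 2.

2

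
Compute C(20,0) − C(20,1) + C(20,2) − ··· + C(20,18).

19

The partial alternating sum Σ_{k=0}^{18} (−1)^k C(20,k) = (−1)^18 C(19,18) = 19.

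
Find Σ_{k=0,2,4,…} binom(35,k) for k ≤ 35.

17179869184

Even-k terms of row 35 sum to 2^34 = 17179869184.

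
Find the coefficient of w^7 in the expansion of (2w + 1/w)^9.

2304

General term: C(9,j)·(2w)^j·(1/w)^(9-j), with w-exponent 1j − 1(9−j) = 2j − 9.
Set 2j − 9 = 7: j = 8.
C(9,8) = 9; 2^8 = 256; 1^1 = 1.
Coefficient = 9 · 256 · 1 = 2304.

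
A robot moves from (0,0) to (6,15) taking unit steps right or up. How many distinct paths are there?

54264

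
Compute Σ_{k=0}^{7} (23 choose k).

390656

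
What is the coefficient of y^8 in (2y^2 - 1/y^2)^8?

1792

General term: C(8,j)·(2y^2)^j·(-1/y^2)^(8-j), with y-exponent 2j − 2(8−j) = 4j − 16.
Set 4j − 16 = 8: j = 6.
C(8,6) = 28; 2^6 = 64; (-1)^2 = 1.
Coefficient = 28 · 64 · 1 = 1792.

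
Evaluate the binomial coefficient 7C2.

21

C(7,2) = (7·6) / 2! = 42 / 2 = 21.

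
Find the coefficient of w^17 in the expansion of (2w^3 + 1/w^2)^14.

1025024

General term: C(14,j)·(2w^3)^j·(1/w^2)^(14-j), with w-exponent 3j − 2(14−j) = 5j − 28.
Set 5j − 28 = 17: j = 9.
C(14,9) = 2002; 2^9 = 512; 1^5 = 1.
Coefficient = 2002 · 512 · 1 = 1025024.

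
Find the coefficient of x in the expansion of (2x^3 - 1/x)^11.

1320

General term: C(11,j)·(2x^3)^j·(-1/x)^(11-j), with x-exponent 3j − 1(11−j) = 4j − 11.
Set 4j − 11 = 1: j = 3.
C(11,3) = 165; 2^3 = 8; (-1)^8 = 1.
Coefficient = 165 · 8 · 1 = 1320.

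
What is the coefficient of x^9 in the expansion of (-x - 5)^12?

27500

The general term is C(12,j)·(-x)^j·(-5)^(12-j); the x^9 term has j = 9.
C(12,9) = 220.
Coefficient = C(12,9) · (-1)^9 · (-5)^3 = 220 · (-1) · (-125) = 27500.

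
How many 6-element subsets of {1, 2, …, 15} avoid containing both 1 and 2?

All 6-subsets: C(15,6) = 5005. Those containing both fixed elements: C(13,4) = 715.
5005 − 715 = 4290.

4290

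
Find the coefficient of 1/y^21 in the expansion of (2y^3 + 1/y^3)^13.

2288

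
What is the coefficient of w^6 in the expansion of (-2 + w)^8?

112

The general term is C(8,j)·(-2)^j·(w)^(8-j); the w^6 term has j = 2.
C(8,2) = 28.
Coefficient = C(8,2) · (-2)^2 = 28 · 4 = 112.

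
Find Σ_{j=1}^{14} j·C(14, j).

Since j·C(14,j) = 14·C(13,j−1), the sum is 14·2^13 = 14·8192 = 114688.

114688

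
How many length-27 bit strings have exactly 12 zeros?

Choose the 12 positions: C(27,12) = 17383860.

17383860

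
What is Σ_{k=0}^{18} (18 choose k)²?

By Vandermonde's identity, Σ C(18,k)² = C(36,18) = 9075135300.

9075135300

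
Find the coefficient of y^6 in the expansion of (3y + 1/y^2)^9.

59049

General term: C(9,j)·(3y)^j·(1/y^2)^(9-j), with y-exponent 1j − 2(9−j) = 3j − 18.
Set 3j − 18 = 6: j = 8.
C(9,8) = 9; 3^8 = 6561; 1^1 = 1.
Coefficient = 9 · 6561 · 1 = 59049.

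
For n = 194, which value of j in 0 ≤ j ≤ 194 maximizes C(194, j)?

97

C(194,j) is maximized at j = 194/2 = 97.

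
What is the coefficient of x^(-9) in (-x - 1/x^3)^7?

General term: C(7,j)·(-x)^j·(-1/x^3)^(7-j), with x-exponent 1j − 3(7−j) = 4j − 21.
Set 4j − 21 = -9: j = 3.
C(7,3) = 35; (-1)^3 = -1; (-1)^4 = 1.
Coefficient = 35 · (-1) · 1 = -35.

-35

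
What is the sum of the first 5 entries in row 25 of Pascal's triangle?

1 + 25 + 300 + 2300 + 12650 = 15276.

15276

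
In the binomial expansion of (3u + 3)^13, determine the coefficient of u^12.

20726199

The general term is C(13,j)·(3u)^j·(3)^(13-j); the u^12 term has j = 12.
C(13,12) = 13.
Coefficient = C(13,12) · 3^12 · 3^1 = 13 · 531441 · 3 = 20726199.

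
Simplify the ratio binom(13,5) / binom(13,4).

9/5

C(n,k+1)/C(n,k) = (n−k)/(k+1) = (13−4)/(4+1) = 9/5.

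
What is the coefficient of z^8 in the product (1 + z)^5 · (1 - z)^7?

Coefficient of z^8 = Σ_{j} C(5,j)·1^j·C(7,8-j)·(-1)^(8-j) for j from 1 to 5.
= (-5) + 70 + (-210) + 175 + (-35) = -5.

-5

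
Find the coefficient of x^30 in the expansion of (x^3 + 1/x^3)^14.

General term: C(14,j)·(x^3)^j·(1/x^3)^(14-j), with x-exponent 3j − 3(14−j) = 6j − 42.
Set 6j − 42 = 30: j = 12.
C(14,12) = 91; 1^12 = 1; 1^2 = 1.
Coefficient = 91 · 1 · 1 = 91.

91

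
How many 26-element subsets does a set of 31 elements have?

169911

C(31,26) = C(31,5) by symmetry.
C(31,5) = (31·30·29·28·27) / 5! = 20389320 / 120 = 169911.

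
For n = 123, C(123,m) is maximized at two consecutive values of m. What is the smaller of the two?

61

For odd n = 123, C(123,m) peaks at m = (n−1)/2 and (n+1)/2; the smaller is 61.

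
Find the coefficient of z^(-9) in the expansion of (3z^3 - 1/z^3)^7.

-189

General term: C(7,j)·(3z^3)^j·(-1/z^3)^(7-j), with z-exponent 3j − 3(7−j) = 6j − 21.
Set 6j − 21 = -9: j = 2.
C(7,2) = 21; 3^2 = 9; (-1)^5 = -1.
Coefficient = 21 · 9 · (-1) = -189.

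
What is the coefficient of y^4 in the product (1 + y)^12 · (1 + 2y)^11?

40975

Coefficient of y^4 = Σ_{j} C(12,j)·1^j·C(11,4-j)·2^(4-j) for j from 0 to 4.
= 5280 + 15840 + 14520 + 4840 + 495 = 40975.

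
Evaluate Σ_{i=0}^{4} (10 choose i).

1 + 10 + 45 + 120 + 210 = 386.

386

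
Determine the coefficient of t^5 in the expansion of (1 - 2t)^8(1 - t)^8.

Coefficient of t^5 = Σ_{j} C(8,j)·(-2)^j·C(8,5-j)·(-1)^(5-j) for j from 0 to 5.
= (-56) + (-1120) + (-6272) + (-12544) + (-8960) + (-1792) = -30744.

-30744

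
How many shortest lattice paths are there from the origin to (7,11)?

31824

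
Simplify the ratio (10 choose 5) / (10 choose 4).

C(n,k+1)/C(n,k) = (n−k)/(k+1) = (10−4)/(4+1) = 6/5.

6/5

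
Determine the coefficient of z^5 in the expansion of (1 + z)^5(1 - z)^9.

-20

Coefficient of z^5 = Σ_{j} C(5,j)·1^j·C(9,5-j)·(-1)^(5-j) for j from 0 to 5.
= (-126) + 630 + (-840) + 360 + (-45) + 1 = -20.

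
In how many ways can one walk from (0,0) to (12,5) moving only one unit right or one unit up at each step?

6188

Each path is a sequence of 17 steps with 12 rights: C(17,12) = 6188.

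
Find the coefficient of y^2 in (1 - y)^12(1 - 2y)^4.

186

Coefficient of y^2 = Σ_{j} C(12,j)·(-1)^j·C(4,2-j)·(-2)^(2-j) for j from 0 to 2.
= 24 + 96 + 66 = 186.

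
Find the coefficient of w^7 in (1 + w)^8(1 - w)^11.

Coefficient of w^7 = Σ_{j} C(8,j)·1^j·C(11,7-j)·(-1)^(7-j) for j from 0 to 7.
= (-330) + 3696 + (-12936) + 18480 + (-11550) + 3080 + (-308) + 8 = 140.

140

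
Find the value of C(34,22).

548354040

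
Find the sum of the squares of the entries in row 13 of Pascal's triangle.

Σ C(13,k)² is the coefficient of x^13 in (1+x)^13(1+x)^13 = (1+x)^26, i.e. C(26,13) = 10400600.

10400600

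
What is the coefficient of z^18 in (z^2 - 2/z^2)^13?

312

General term: C(13,j)·(z^2)^j·(-2/z^2)^(13-j), with z-exponent 2j − 2(13−j) = 4j − 26.
Set 4j − 26 = 18: j = 11.
C(13,11) = 78; 1^11 = 1; (-2)^2 = 4.
Coefficient = 78 · 1 · 4 = 312.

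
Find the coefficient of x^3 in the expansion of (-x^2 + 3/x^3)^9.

2268

General term: C(9,j)·(-x^2)^j·(3/x^3)^(9-j), with x-exponent 2j − 3(9−j) = 5j − 27.
Set 5j − 27 = 3: j = 6.
C(9,6) = 84; (-1)^6 = 1; 3^3 = 27.
Coefficient = 84 · 1 · 27 = 2268.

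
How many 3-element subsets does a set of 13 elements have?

C(13,3) = (13·12·11) / 3! = 1716 / 6 = 286.

286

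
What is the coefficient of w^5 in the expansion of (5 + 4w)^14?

4004000000000

The general term is C(14,j)·(5)^j·(4w)^(14-j); the w^5 term has j = 9.
C(14,9) = 2002.
Coefficient = C(14,9) · 5^9 · 4^5 = 2002 · 1953125 · 1024 = 4004000000000.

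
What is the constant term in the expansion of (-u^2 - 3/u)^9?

General term: C(9,j)·(-u^2)^j·(-3/u)^(9-j), with u-exponent 2j − 1(9−j) = 3j − 9.
Set 3j − 9 = 0: j = 3.
C(9,3) = 84; (-1)^3 = -1; (-3)^6 = 729.
Coefficient = 84 · (-1) · 729 = -61236.

-61236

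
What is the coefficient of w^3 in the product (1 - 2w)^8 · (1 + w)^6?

Coefficient of w^3 = Σ_{j} C(8,j)·(-2)^j·C(6,3-j)·1^(3-j) for j from 0 to 3.
= 20 + (-240) + 672 + (-448) = 4.

4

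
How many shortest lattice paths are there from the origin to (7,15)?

170544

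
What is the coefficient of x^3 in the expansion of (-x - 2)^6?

160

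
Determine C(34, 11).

286097760

C(34,11) = (34·33·32·31·30·29·28·27·26·25·24) / 11! = 11420107066368000 / 39916800 = 286097760.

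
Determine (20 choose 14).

38760

C(20,14) = C(20,6) by symmetry.
C(20,6) = (20·19·18·17·16·15) / 6! = 27907200 / 720 = 38760.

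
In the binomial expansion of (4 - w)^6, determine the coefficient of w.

The general term is C(6,j)·(4)^j·(-w)^(6-j); the w^1 term has j = 5.
C(6,5) = 6.
Coefficient = C(6,5) · 4^5 · (-1)^1 = 6 · 1024 · (-1) = -6144.

-6144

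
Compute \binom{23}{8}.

490314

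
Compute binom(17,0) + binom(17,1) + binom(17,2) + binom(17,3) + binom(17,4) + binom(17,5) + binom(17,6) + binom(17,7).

41226

1 + 17 + 136 + 680 + 2380 + 6188 + 12376 + 19448 = 41226.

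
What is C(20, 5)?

15504

C(20,5) = (20·19·18·17·16) / 5! = 1860480 / 120 = 15504.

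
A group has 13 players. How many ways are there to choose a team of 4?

This is C(13,4) = 715.

715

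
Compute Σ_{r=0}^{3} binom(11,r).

1 + 11 + 55 + 165 = 232.

232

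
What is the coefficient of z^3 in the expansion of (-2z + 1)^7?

The general term is C(7,j)·(-2z)^j·(1)^(7-j); the z^3 term has j = 3.
C(7,3) = 35.
Coefficient = C(7,3) · (-2)^3 = 35 · (-8) = -280.

-280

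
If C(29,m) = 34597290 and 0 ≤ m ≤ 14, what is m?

11

C(29,m) increases on 0 ≤ m ≤ 14. C(29,10) = 20030010 and C(29,11) = 34597290, so m = 11.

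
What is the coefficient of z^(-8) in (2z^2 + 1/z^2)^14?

General term: C(14,j)·(2z^2)^j·(1/z^2)^(14-j), with z-exponent 2j − 2(14−j) = 4j − 28.
Set 4j − 28 = -8: j = 5.
C(14,5) = 2002; 2^5 = 32; 1^9 = 1.
Coefficient = 2002 · 32 · 1 = 64064.

64064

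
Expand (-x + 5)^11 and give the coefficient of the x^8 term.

The general term is C(11,j)·(-x)^j·(5)^(11-j); the x^8 term has j = 8.
C(11,8) = 165.
Coefficient = C(11,8) · 5^3 = 165 · 125 = 20625.

20625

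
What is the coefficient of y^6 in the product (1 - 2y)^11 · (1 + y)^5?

-3674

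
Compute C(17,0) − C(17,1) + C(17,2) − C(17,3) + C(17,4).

The partial alternating sum Σ_{k=0}^{4} (−1)^k C(17,k) = (−1)^4 C(16,4) = 1820.

1820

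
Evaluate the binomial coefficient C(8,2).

28

C(8,2) = (8·7) / 2! = 56 / 2 = 28.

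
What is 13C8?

1287

C(13,8) = C(13,5) by symmetry.
C(13,5) = (13·12·11·10·9) / 5! = 154440 / 120 = 1287.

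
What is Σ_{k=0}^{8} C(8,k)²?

12870

By Vandermonde's identity, Σ C(8,k)² = C(16,8) = 12870.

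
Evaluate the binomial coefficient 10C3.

120

C(10,3) = (10·9·8) / 3! = 720 / 6 = 120.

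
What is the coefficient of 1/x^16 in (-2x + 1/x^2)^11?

220

General term: C(11,j)·(-2x)^j·(1/x^2)^(11-j), with x-exponent 1j − 2(11−j) = 3j − 22.
Set 3j − 22 = -16: j = 2.
C(11,2) = 55; (-2)^2 = 4; 1^9 = 1.
Coefficient = 55 · 4 · 1 = 220.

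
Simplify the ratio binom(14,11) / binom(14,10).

C(n,k+1)/C(n,k) = (n−k)/(k+1) = (14−10)/(10+1) = 4/11.

4/11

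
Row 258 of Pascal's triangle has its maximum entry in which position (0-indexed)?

129

C(258,k) is maximized at k = 258/2 = 129.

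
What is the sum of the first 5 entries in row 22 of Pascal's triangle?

9109

1 + 22 + 231 + 1540 + 7315 = 9109.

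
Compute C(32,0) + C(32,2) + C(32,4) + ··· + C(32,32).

2147483648

Even-k terms of row 32 sum to 2^31 = 2147483648.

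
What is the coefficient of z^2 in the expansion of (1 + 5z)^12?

The general term is C(12,j)·(1)^j·(5z)^(12-j); the z^2 term has j = 10.
C(12,10) = 66.
Coefficient = C(12,10) · 5^2 = 66 · 25 = 1650.

1650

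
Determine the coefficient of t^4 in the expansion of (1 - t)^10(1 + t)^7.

0

Coefficient of t^4 = Σ_{j} C(10,j)·(-1)^j·C(7,4-j)·1^(4-j) for j from 0 to 4.
= 35 + (-350) + 945 + (-840) + 210 = 0.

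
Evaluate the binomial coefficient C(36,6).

C(36,6) = (36·35·34·33·32·31) / 6! = 1402410240 / 720 = 1947792.

1947792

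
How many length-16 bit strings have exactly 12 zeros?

1820

Choose the 12 positions: C(16,12) = 1820.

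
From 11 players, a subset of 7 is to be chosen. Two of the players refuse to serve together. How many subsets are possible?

All 7-subsets: C(11,7) = 330. Those containing both fixed elements: C(9,5) = 126.
330 − 126 = 204.

204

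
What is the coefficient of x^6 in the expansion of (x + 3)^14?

19702683

The general term is C(14,j)·(x)^j·(3)^(14-j); the x^6 term has j = 6.
C(14,6) = 3003.
Coefficient = C(14,6) · 3^8 = 3003 · 6561 = 19702683.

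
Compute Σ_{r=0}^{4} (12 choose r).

794

1 + 12 + 66 + 220 + 495 = 794.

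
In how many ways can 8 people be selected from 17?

24310

This is C(17,8) = 24310.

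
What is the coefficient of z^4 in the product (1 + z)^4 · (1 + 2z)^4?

321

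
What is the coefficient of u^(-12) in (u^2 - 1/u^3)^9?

General term: C(9,j)·(u^2)^j·(-1/u^3)^(9-j), with u-exponent 2j − 3(9−j) = 5j − 27.
Set 5j − 27 = -12: j = 3.
C(9,3) = 84; 1^3 = 1; (-1)^6 = 1.
Coefficient = 84 · 1 · 1 = 84.

84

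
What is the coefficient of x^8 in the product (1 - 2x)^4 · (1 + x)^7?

48

Coefficient of x^8 = Σ_{j} C(4,j)·(-2)^j·C(7,8-j)·1^(8-j) for j from 1 to 4.
= (-8) + 168 + (-672) + 560 = 48.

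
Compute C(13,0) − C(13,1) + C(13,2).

66

The partial alternating sum Σ_{k=0}^{2} (−1)^k C(13,k) = (−1)^2 C(12,2) = 66.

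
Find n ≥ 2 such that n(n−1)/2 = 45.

n(n−1)/2 = 45 ⇒ n(n−1) = 90. Since 10·9 = 90, n = 10.

10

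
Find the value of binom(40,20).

C(40,20) = (40·39·38·37·36·35·34·33·32·31·30·29·28·27·26·25·24·23·22·21) / 20! = 335367096786357081410764800000 / 2432902008176640000 = 137846528820.

137846528820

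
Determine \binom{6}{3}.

20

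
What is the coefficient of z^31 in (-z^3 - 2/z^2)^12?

24

General term: C(12,j)·(-z^3)^j·(-2/z^2)^(12-j), with z-exponent 3j − 2(12−j) = 5j − 24.
Set 5j − 24 = 31: j = 11.
C(12,11) = 12; (-1)^11 = -1; (-2)^1 = -2.
Coefficient = 12 · (-1) · (-2) = 24.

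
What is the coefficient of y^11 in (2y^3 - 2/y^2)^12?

-3244032

General term: C(12,j)·(2y^3)^j·(-2/y^2)^(12-j), with y-exponent 3j − 2(12−j) = 5j − 24.
Set 5j − 24 = 11: j = 7.
C(12,7) = 792; 2^7 = 128; (-2)^5 = -32.
Coefficient = 792 · 128 · (-32) = -3244032.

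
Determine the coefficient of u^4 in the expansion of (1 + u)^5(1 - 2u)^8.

-155

Coefficient of u^4 = Σ_{j} C(5,j)·1^j·C(8,4-j)·(-2)^(4-j) for j from 0 to 4.
= 1120 + (-2240) + 1120 + (-160) + 5 = -155.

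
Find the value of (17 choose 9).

C(17,9) = C(17,8) by symmetry.
C(17,8) = (17·16·15·14·13·12·11·10) / 8! = 980179200 / 40320 = 24310.

24310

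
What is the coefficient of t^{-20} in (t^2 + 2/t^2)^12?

24576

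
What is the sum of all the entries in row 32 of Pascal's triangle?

4294967296

The entries of row 32 sum to 2^32 = 4294967296.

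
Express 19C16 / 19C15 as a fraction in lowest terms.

1/4

C(n,k+1)/C(n,k) = (n−k)/(k+1) = (19−15)/(15+1) = 4/16 = 1/4.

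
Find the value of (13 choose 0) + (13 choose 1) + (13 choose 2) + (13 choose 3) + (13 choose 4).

1 + 13 + 78 + 286 + 715 = 1093.

1093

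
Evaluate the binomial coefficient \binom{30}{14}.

145422675

C(30,14) = (30·29·28·27·26·25·24·23·22·21·20·19·18·17) / 14! = 12677700308232960000 / 87178291200 = 145422675.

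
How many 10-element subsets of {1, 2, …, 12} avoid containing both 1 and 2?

21

All 10-subsets: C(12,10) = 66. Those containing both fixed elements: C(10,8) = 45.
66 − 45 = 21.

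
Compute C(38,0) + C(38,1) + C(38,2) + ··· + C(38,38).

274877906944

The entries of row 38 sum to 2^38 = 274877906944.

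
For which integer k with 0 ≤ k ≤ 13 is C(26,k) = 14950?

C(26,k) increases on 0 ≤ k ≤ 13. C(26,3) = 2600 and C(26,4) = 14950, so k = 4.

4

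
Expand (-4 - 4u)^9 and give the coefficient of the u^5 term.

-33030144

The general term is C(9,j)·(-4)^j·(-4u)^(9-j); the u^5 term has j = 4.
C(9,4) = 126.
Coefficient = C(9,4) · (-4)^4 · (-4)^5 = 126 · 256 · (-1024) = -33030144.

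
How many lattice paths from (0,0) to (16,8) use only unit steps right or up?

735471

Each path is a sequence of 24 steps with 16 rights: C(24,16) = 735471.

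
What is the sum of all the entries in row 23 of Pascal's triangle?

Setting x = 1 in (1+x)^23 gives Σ C(23,r) = 2^23 = 8388608.

8388608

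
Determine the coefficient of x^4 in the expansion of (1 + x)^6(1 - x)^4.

Coefficient of x^4 = Σ_{j} C(6,j)·1^j·C(4,4-j)·(-1)^(4-j) for j from 0 to 4.
= 1 + (-24) + 90 + (-80) + 15 = 2.

2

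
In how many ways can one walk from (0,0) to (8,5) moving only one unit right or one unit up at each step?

1287

Each path is a sequence of 13 steps with 8 rights: C(13,8) = 1287.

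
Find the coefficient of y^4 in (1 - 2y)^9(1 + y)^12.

-9

Coefficient of y^4 = Σ_{j} C(9,j)·(-2)^j·C(12,4-j)·1^(4-j) for j from 0 to 4.
= 495 + (-3960) + 9504 + (-8064) + 2016 = -9.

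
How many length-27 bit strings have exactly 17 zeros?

Choose the 17 positions: C(27,17) = 8436285.

8436285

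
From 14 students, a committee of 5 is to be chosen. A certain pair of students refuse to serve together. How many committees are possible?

1782

All 5-subsets: C(14,5) = 2002. Those containing both fixed elements: C(12,3) = 220.
2002 − 220 = 1782.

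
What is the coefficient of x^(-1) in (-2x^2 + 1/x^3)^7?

560

General term: C(7,j)·(-2x^2)^j·(1/x^3)^(7-j), with x-exponent 2j − 3(7−j) = 5j − 21.
Set 5j − 21 = -1: j = 4.
C(7,4) = 35; (-2)^4 = 16; 1^3 = 1.
Coefficient = 35 · 16 · 1 = 560.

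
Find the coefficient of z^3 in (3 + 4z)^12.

The general term is C(12,j)·(3)^j·(4z)^(12-j); the z^3 term has j = 9.
C(12,9) = 220.
Coefficient = C(12,9) · 3^9 · 4^3 = 220 · 19683 · 64 = 277136640.

277136640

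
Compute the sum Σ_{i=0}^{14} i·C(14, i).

114688

Since i·C(14,i) = 14·C(13,i−1), the sum is 14·2^13 = 14·8192 = 114688.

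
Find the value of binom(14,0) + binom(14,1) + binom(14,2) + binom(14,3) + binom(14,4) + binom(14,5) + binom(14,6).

6476

1 + 14 + 91 + 364 + 1001 + 2002 + 3003 = 6476.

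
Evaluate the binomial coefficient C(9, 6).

C(9,6) = C(9,3) by symmetry.
C(9,3) = (9·8·7) / 3! = 504 / 6 = 84.

84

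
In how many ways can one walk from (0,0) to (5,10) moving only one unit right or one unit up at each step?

Each path is a sequence of 15 steps with 5 rights: C(15,5) = 3003.

3003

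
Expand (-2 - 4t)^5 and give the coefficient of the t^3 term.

The general term is C(5,j)·(-2)^j·(-4t)^(5-j); the t^3 term has j = 2.
C(5,2) = 10.
Coefficient = C(5,2) · (-2)^2 · (-4)^3 = 10 · 4 · (-64) = -2560.

-2560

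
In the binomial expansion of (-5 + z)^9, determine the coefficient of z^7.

900

The general term is C(9,j)·(-5)^j·(z)^(9-j); the z^7 term has j = 2.
C(9,2) = 36.
Coefficient = C(9,2) · (-5)^2 = 36 · 25 = 900.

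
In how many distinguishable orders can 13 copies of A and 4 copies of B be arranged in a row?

2380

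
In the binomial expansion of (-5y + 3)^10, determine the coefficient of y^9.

The general term is C(10,j)·(-5y)^j·(3)^(10-j); the y^9 term has j = 9.
C(10,9) = 10.
Coefficient = C(10,9) · (-5)^9 · 3^1 = 10 · (-1953125) · 3 = -58593750.

-58593750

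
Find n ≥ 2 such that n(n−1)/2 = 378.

28

n(n−1)/2 = 378 ⇒ n(n−1) = 756. Since 28·27 = 756, n = 28.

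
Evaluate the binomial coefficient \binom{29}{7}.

C(29,7) = (29·28·27·26·25·24·23) / 7! = 7866331200 / 5040 = 1560780.

1560780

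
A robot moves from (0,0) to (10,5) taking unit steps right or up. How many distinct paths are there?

3003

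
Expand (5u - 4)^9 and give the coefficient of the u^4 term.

-80640000

The general term is C(9,j)·(5u)^j·(-4)^(9-j); the u^4 term has j = 4.
C(9,4) = 126.
Coefficient = C(9,4) · 5^4 · (-4)^5 = 126 · 625 · (-1024) = -80640000.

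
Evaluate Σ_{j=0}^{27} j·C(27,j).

Differentiating (1+x)^27 and setting x=1: Σ j·C(27,j) = 27·2^26 = 1811939328.

1811939328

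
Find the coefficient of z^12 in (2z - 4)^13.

-212992

The general term is C(13,j)·(2z)^j·(-4)^(13-j); the z^12 term has j = 12.
C(13,12) = 13.
Coefficient = C(13,12) · 2^12 · (-4)^1 = 13 · 4096 · (-4) = -212992.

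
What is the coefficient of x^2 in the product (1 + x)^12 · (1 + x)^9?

210

(1 + x)^12(1 + x)^9 = (1 + x)^21, so the coefficient of x^2 is C(21,2)·1^2 = 210·1 = 210.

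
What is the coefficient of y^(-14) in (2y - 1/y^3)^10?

General term: C(10,j)·(2y)^j·(-1/y^3)^(10-j), with y-exponent 1j − 3(10−j) = 4j − 30.
Set 4j − 30 = -14: j = 4.
C(10,4) = 210; 2^4 = 16; (-1)^6 = 1.
Coefficient = 210 · 16 · 1 = 3360.

3360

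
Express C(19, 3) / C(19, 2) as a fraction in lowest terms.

C(n,k+1)/C(n,k) = (n−k)/(k+1) = (19−2)/(2+1) = 17/3.

17/3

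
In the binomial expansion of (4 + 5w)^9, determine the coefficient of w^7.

45000000

The general term is C(9,j)·(4)^j·(5w)^(9-j); the w^7 term has j = 2.
C(9,2) = 36.
Coefficient = C(9,2) · 4^2 · 5^7 = 36 · 16 · 78125 = 45000000.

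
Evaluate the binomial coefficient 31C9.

20160075

C(31,9) = (31·30·29·28·27·26·25·24·23) / 9! = 7315688016000 / 362880 = 20160075.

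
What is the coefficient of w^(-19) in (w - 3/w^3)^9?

General term: C(9,j)·(w)^j·(-3/w^3)^(9-j), with w-exponent 1j − 3(9−j) = 4j − 27.
Set 4j − 27 = -19: j = 2.
C(9,2) = 36; 1^2 = 1; (-3)^7 = -2187.
Coefficient = 36 · 1 · (-2187) = -78732.

-78732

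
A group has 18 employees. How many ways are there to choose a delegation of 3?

816

This is C(18,3) = 816.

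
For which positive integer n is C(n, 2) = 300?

25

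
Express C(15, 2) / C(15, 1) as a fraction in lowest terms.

7

C(n,k+1)/C(n,k) = (n−k)/(k+1) = (15−1)/(1+1) = 14/2 = 7.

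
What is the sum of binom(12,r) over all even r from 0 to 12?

2048

Half of (1+1)^12 + (1−1)^12 gives the even-index sum: 2^11 = 2048.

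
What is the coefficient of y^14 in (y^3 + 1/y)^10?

210

General term: C(10,j)·(y^3)^j·(1/y)^(10-j), with y-exponent 3j − 1(10−j) = 4j − 10.
Set 4j − 10 = 14: j = 6.
C(10,6) = 210; 1^6 = 1; 1^4 = 1.
Coefficient = 210 · 1 · 1 = 210.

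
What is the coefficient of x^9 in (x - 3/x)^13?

General term: C(13,j)·(x)^j·(-3/x)^(13-j), with x-exponent 1j − 1(13−j) = 2j − 13.
Set 2j − 13 = 9: j = 11.
C(13,11) = 78; 1^11 = 1; (-3)^2 = 9.
Coefficient = 78 · 1 · 9 = 702.

702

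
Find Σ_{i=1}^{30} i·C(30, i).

16106127360

Since i·C(30,i) = 30·C(29,i−1), the sum is 30·2^29 = 30·536870912 = 16106127360.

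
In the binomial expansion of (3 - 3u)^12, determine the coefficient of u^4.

263063295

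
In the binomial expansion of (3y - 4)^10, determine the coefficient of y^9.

-787320

The general term is C(10,j)·(3y)^j·(-4)^(10-j); the y^9 term has j = 9.
C(10,9) = 10.
Coefficient = C(10,9) · 3^9 · (-4)^1 = 10 · 19683 · (-4) = -787320.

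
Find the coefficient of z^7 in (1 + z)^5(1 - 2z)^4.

Coefficient of z^7 = Σ_{j} C(5,j)·1^j·C(4,7-j)·(-2)^(7-j) for j from 3 to 5.
= 160 + (-160) + 24 = 24.

24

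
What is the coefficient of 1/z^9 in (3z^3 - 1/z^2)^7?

General term: C(7,j)·(3z^3)^j·(-1/z^2)^(7-j), with z-exponent 3j − 2(7−j) = 5j − 14.
Set 5j − 14 = -9: j = 1.
C(7,1) = 7; 3^1 = 3; (-1)^6 = 1.
Coefficient = 7 · 3 · 1 = 21.

21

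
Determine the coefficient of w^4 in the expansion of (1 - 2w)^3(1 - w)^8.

Coefficient of w^4 = Σ_{j} C(3,j)·(-2)^j·C(8,4-j)·(-1)^(4-j) for j from 0 to 3.
= 70 + 336 + 336 + 64 = 806.

806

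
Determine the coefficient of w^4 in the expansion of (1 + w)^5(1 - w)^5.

10

Coefficient of w^4 = Σ_{j} C(5,j)·1^j·C(5,4-j)·(-1)^(4-j) for j from 0 to 4.
= 5 + (-50) + 100 + (-50) + 5 = 10.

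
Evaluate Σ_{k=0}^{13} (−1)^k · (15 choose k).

-14

The partial alternating sum Σ_{k=0}^{13} (−1)^k C(15,k) = (−1)^13 C(14,13) = -14.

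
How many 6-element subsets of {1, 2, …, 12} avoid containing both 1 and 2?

714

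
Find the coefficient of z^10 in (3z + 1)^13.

The general term is C(13,j)·(3z)^j·(1)^(13-j); the z^10 term has j = 10.
C(13,10) = 286.
Coefficient = C(13,10) · 3^10 = 286 · 59049 = 16888014.

16888014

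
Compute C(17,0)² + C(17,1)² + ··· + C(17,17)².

Σ C(17,j)² is the coefficient of x^17 in (1+x)^17(1+x)^17 = (1+x)^34, i.e. C(34,17) = 2333606220.

2333606220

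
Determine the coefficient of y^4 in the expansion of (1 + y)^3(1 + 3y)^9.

Coefficient of y^4 = Σ_{j} C(3,j)·1^j·C(9,4-j)·3^(4-j) for j from 0 to 3.
= 10206 + 6804 + 972 + 27 = 18009.

18009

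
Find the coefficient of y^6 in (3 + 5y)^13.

The general term is C(13,j)·(3)^j·(5y)^(13-j); the y^6 term has j = 7.
C(13,7) = 1716.
Coefficient = C(13,7) · 3^7 · 5^6 = 1716 · 2187 · 15625 = 58638937500.

58638937500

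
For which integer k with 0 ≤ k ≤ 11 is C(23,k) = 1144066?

10

C(23,k) increases on 0 ≤ k ≤ 11. C(23,9) = 817190 and C(23,10) = 1144066, so k = 10.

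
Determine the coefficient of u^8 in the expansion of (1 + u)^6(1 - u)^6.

15

Coefficient of u^8 = Σ_{j} C(6,j)·1^j·C(6,8-j)·(-1)^(8-j) for j from 2 to 6.
= 15 + (-120) + 225 + (-120) + 15 = 15.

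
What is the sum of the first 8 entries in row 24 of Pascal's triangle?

1 + 24 + 276 + 2024 + 10626 + 42504 + 134596 + 346104 = 536155.

536155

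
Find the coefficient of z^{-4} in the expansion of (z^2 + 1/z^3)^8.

General term: C(8,j)·(z^2)^j·(1/z^3)^(8-j), with z-exponent 2j − 3(8−j) = 5j − 24.
Set 5j − 24 = -4: j = 4.
C(8,4) = 70; 1^4 = 1; 1^4 = 1.
Coefficient = 70 · 1 · 1 = 70.

70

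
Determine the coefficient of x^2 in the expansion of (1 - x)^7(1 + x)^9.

-6

Coefficient of x^2 = Σ_{j} C(7,j)·(-1)^j·C(9,2-j)·1^(2-j) for j from 0 to 2.
= 36 + (-63) + 21 = -6.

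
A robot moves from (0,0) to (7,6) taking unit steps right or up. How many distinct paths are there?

1716

Each path is a sequence of 13 steps with 7 rights: C(13,7) = 1716.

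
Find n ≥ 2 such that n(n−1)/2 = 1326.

52

n(n−1)/2 = 1326 ⇒ n(n−1) = 2652. Since 52·51 = 2652, n = 52.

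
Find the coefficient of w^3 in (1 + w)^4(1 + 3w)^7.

1831

Coefficient of w^3 = Σ_{j} C(4,j)·1^j·C(7,3-j)·3^(3-j) for j from 0 to 3.
= 945 + 756 + 126 + 4 = 1831.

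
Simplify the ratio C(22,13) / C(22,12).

10/13

C(n,k+1)/C(n,k) = (n−k)/(k+1) = (22−12)/(12+1) = 10/13.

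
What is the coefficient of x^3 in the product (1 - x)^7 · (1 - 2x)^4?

Coefficient of x^3 = Σ_{j} C(7,j)·(-1)^j·C(4,3-j)·(-2)^(3-j) for j from 0 to 3.
= (-32) + (-168) + (-168) + (-35) = -403.

-403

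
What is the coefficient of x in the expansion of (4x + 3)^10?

The general term is C(10,j)·(4x)^j·(3)^(10-j); the x^1 term has j = 1.
C(10,1) = 10.
Coefficient = C(10,1) · 4^1 · 3^9 = 10 · 4 · 19683 = 787320.

787320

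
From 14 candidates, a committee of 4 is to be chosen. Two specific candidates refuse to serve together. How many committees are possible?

935

All 4-subsets: C(14,4) = 1001. Those containing both fixed elements: C(12,2) = 66.
1001 − 66 = 935.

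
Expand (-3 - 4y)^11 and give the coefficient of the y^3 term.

The general term is C(11,j)·(-3)^j·(-4y)^(11-j); the y^3 term has j = 8.
C(11,8) = 165.
Coefficient = C(11,8) · (-3)^8 · (-4)^3 = 165 · 6561 · (-64) = -69284160.

-69284160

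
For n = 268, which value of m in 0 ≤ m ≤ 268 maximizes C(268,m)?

134

C(268,m) is maximized at m = 268/2 = 134.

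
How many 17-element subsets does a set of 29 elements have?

51895935

C(29,17) = C(29,12) by symmetry.
C(29,12) = (29·28·27·26·25·24·23·22·21·20·19·18) / 12! = 24858235898496000 / 479001600 = 51895935.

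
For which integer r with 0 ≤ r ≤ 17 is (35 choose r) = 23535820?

8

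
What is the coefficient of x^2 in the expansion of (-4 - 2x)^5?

-2560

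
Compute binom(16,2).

C(16,2) = (16·15) / 2! = 240 / 2 = 120.

120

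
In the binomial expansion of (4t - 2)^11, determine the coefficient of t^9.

The general term is C(11,j)·(4t)^j·(-2)^(11-j); the t^9 term has j = 9.
C(11,9) = 55.
Coefficient = C(11,9) · 4^9 · (-2)^2 = 55 · 262144 · 4 = 57671680.

57671680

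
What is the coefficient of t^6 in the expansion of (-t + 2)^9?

The general term is C(9,j)·(-t)^j·(2)^(9-j); the t^6 term has j = 6.
C(9,6) = 84.
Coefficient = C(9,6) · 2^3 = 84 · 8 = 672.

672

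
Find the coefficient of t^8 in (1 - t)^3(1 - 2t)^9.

Coefficient of t^8 = Σ_{j} C(3,j)·(-1)^j·C(9,8-j)·(-2)^(8-j) for j from 0 to 3.
= 2304 + 13824 + 16128 + 4032 = 36288.

36288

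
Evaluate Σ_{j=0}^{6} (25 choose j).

245506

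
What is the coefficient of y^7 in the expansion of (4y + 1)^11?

The general term is C(11,j)·(4y)^j·(1)^(11-j); the y^7 term has j = 7.
C(11,7) = 330.
Coefficient = C(11,7) · 4^7 = 330 · 16384 = 5406720.

5406720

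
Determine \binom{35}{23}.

C(35,23) = C(35,12) by symmetry.
C(35,12) = (35·34·33·32·31·30·29·28·27·26·25·24) / 12! = 399703747322880000 / 479001600 = 834451800.

834451800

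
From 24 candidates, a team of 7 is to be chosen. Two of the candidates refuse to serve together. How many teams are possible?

319770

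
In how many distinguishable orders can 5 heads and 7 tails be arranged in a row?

Choose positions for the heads: C(12,5) = 792.

792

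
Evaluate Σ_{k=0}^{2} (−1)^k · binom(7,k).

The partial alternating sum Σ_{k=0}^{2} (−1)^k C(7,k) = (−1)^2 C(6,2) = 15.

15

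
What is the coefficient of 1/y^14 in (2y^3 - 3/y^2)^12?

General term: C(12,j)·(2y^3)^j·(-3/y^2)^(12-j), with y-exponent 3j − 2(12−j) = 5j − 24.
Set 5j − 24 = -14: j = 2.
C(12,2) = 66; 2^2 = 4; (-3)^10 = 59049.
Coefficient = 66 · 4 · 59049 = 15588936.

15588936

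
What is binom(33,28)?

C(33,28) = C(33,5) by symmetry.
C(33,5) = (33·32·31·30·29) / 5! = 28480320 / 120 = 237336.

237336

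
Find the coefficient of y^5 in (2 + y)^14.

1025024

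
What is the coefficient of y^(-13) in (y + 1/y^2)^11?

General term: C(11,j)·(y)^j·(1/y^2)^(11-j), with y-exponent 1j − 2(11−j) = 3j − 22.
Set 3j − 22 = -13: j = 3.
C(11,3) = 165; 1^3 = 1; 1^8 = 1.
Coefficient = 165 · 1 · 1 = 165.

165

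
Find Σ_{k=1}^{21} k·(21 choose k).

Differentiating (1+x)^21 and setting x=1: Σ k·C(21,k) = 21·2^20 = 22020096.

22020096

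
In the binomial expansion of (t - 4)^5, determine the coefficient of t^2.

-640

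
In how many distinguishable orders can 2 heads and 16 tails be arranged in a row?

Choose positions for the heads: C(18,2) = 153.

153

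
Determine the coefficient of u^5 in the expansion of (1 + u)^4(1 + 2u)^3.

102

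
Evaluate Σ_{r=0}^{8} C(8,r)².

By Vandermonde's identity, Σ C(8,r)² = C(16,8) = 12870.

12870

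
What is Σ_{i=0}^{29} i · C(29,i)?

7784628224

Differentiating (1+x)^29 and setting x=1: Σ i·C(29,i) = 29·2^28 = 7784628224.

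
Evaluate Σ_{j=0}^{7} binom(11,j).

1 + 11 + 55 + 165 + 330 + 462 + 462 + 330 = 1816.

1816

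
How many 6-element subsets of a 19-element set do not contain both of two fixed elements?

All 6-subsets: C(19,6) = 27132. Those containing both fixed elements: C(17,4) = 2380.
27132 − 2380 = 24752.

24752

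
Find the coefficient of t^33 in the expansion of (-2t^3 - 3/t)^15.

General term: C(15,j)·(-2t^3)^j·(-3/t)^(15-j), with t-exponent 3j − 1(15−j) = 4j − 15.
Set 4j − 15 = 33: j = 12.
C(15,12) = 455; (-2)^12 = 4096; (-3)^3 = -27.
Coefficient = 455 · 4096 · (-27) = -50319360.

-50319360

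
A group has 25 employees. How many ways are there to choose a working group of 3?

This is C(25,3) = 2300.

2300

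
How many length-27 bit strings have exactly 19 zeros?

Choose the 19 positions: C(27,19) = 2220075.

2220075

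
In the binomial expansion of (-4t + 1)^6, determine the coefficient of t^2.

240

The general term is C(6,j)·(-4t)^j·(1)^(6-j); the t^2 term has j = 2.
C(6,2) = 15.
Coefficient = C(6,2) · (-4)^2 = 15 · 16 = 240.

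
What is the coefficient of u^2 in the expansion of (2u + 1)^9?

144

The general term is C(9,j)·(2u)^j·(1)^(9-j); the u^2 term has j = 2.
C(9,2) = 36.
Coefficient = C(9,2) · 2^2 = 36 · 4 = 144.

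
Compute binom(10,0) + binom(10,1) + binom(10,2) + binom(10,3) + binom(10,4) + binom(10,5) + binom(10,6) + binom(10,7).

1 + 10 + 45 + 120 + 210 + 252 + 210 + 120 = 968.

968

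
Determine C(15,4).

1365

C(15,4) = (15·14·13·12) / 4! = 32760 / 24 = 1365.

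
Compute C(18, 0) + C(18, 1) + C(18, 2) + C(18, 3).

1 + 18 + 153 + 816 = 988.

988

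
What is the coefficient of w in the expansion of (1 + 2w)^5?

10

The general term is C(5,j)·(1)^j·(2w)^(5-j); the w^1 term has j = 4.
C(5,4) = 5.
Coefficient = C(5,4) · 2^1 = 5 · 2 = 10.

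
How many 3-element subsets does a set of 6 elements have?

C(6,3) = (6·5·4) / 3! = 120 / 6 = 20.

20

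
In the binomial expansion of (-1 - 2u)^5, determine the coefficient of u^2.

The general term is C(5,j)·(-1)^j·(-2u)^(5-j); the u^2 term has j = 3.
C(5,3) = 10.
Coefficient = C(5,3) · (-1)^3 · (-2)^2 = 10 · (-1) · 4 = -40.

-40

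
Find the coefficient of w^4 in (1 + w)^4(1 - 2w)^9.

Coefficient of w^4 = Σ_{j} C(4,j)·1^j·C(9,4-j)·(-2)^(4-j) for j from 0 to 4.
= 2016 + (-2688) + 864 + (-72) + 1 = 121.

121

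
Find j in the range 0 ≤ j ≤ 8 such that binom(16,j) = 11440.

7

C(16,j) increases on 0 ≤ j ≤ 8. C(16,6) = 8008 and C(16,7) = 11440, so j = 7.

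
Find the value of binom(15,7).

C(15,7) = (15·14·13·12·11·10·9) / 7! = 32432400 / 5040 = 6435.

6435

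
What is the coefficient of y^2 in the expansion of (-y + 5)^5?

1250

The general term is C(5,j)·(-y)^j·(5)^(5-j); the y^2 term has j = 2.
C(5,2) = 10.
Coefficient = C(5,2) · 5^3 = 10 · 125 = 1250.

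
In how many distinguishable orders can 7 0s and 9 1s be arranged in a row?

11440

Choose positions for the 0s: C(16,7) = 11440.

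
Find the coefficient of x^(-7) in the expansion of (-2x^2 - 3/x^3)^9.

-489888

General term: C(9,j)·(-2x^2)^j·(-3/x^3)^(9-j), with x-exponent 2j − 3(9−j) = 5j − 27.
Set 5j − 27 = -7: j = 4.
C(9,4) = 126; (-2)^4 = 16; (-3)^5 = -243.
Coefficient = 126 · 16 · (-243) = -489888.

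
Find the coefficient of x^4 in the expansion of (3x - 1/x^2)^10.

General term: C(10,j)·(3x)^j·(-1/x^2)^(10-j), with x-exponent 1j − 2(10−j) = 3j − 20.
Set 3j − 20 = 4: j = 8.
C(10,8) = 45; 3^8 = 6561; (-1)^2 = 1.
Coefficient = 45 · 6561 · 1 = 295245.

295245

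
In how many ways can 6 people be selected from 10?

210

This is C(10,6) = 210.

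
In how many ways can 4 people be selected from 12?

495

This is C(12,4) = 495.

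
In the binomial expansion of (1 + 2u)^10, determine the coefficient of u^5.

The general term is C(10,j)·(1)^j·(2u)^(10-j); the u^5 term has j = 5.
C(10,5) = 252.
Coefficient = C(10,5) · 2^5 = 252 · 32 = 8064.

8064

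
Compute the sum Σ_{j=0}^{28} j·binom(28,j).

Differentiating (1+x)^28 and setting x=1: Σ j·C(28,j) = 28·2^27 = 3758096384.

3758096384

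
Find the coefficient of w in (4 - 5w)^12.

-251658240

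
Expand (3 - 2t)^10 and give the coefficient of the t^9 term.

-15360

The general term is C(10,j)·(3)^j·(-2t)^(10-j); the t^9 term has j = 1.
C(10,1) = 10.
Coefficient = C(10,1) · 3^1 · (-2)^9 = 10 · 3 · (-512) = -15360.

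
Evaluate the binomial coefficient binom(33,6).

1107568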